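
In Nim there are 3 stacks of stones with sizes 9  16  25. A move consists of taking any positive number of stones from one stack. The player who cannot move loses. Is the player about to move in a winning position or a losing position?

Compute the nim-sum pairwise:
9 ⊕ 16 = 25
25 ⊕ 25 = 0
The nim-sum is 0, so this is a P-position: the player to move is in a losing position under optimal play.

Losing position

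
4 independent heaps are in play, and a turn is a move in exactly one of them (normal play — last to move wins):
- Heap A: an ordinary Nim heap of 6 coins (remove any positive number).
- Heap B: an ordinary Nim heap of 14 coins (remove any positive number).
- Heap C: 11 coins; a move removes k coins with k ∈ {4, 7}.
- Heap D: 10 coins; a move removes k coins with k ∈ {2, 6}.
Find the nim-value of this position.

Heap A is a plain Nim heap of size 6, so its Grundy value is 6.
Heap B is a plain Nim heap of size 14, so its Grundy value is 14.
Build the Grundy sequence for heap C with g(k) = mex{g(k−s) : s ∈ {4, 7}, s ≤ k}:
k:     0  1  2  3  4  5  6  7  8  9 10 11
g(k):  0  0  0  0  1  1  1  1  2  2  2  0
So g(11) = 0.
Build the Grundy sequence for heap D with g(k) = mex{g(k−s) : s ∈ {2, 6}, s ≤ k}:
k:     0  1  2  3  4  5  6  7  8  9 10
g(k):  0  0  1  1  0  0  1  1  0  0  1
So g(10) = 1.
By the Sprague-Grundy theorem, the Grundy value of a sum of independent games is the XOR of the component values.
Combined value = 6 ⊕ 14 ⊕ 0 ⊕ 1 = 9.

9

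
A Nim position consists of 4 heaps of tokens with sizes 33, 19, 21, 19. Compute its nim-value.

52

Compute the nim-sum pairwise:
33 XOR 19 = 50
50 XOR 21 = 39
39 XOR 19 = 52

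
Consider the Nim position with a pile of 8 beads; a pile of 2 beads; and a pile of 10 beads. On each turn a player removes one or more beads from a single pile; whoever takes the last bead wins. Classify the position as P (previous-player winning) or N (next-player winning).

Write each in binary and XOR column by column:
  1000  (8)
  0010  (2)
  1010  (10)
  ----
  0000  (0)
The nim-sum is 0, so this is a P-position: the player to move is in a losing position under optimal play.

P-position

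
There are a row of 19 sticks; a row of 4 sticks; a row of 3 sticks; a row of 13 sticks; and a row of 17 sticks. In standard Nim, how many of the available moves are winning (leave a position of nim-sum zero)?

Compute the nim-sum pairwise:
19 ^ 4 = 23
23 ^ 3 = 20
20 ^ 13 = 25
25 ^ 17 = 8
The overall nim-sum is X = 8. A row of size p has a winning move iff p XOR X < p (reduce it to p XOR X).
  19: 19 XOR 8 = 27 ≥ 19 — no move.
  4: 4 XOR 8 = 12 ≥ 4 — no move.
  3: 3 XOR 8 = 11 ≥ 3 — no move.
  13: 13 XOR 8 = 5 < 13 — winning move (to 5).
  17: 17 XOR 8 = 25 ≥ 17 — no move.
That gives 1 winning move.

1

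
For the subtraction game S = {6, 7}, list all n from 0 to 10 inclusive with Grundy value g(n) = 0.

Compute g(0), g(1), … for moves {6, 7}:
k:     0  1  2  3  4  5  6  7  8  9 10
g(k):  0  0  0  0  0  0  1  1  1  1  1
The P-positions (g = 0) in 0..10 are 0, 1, 2, 3, 4, 5.

0, 1, 2, 3, 4, 5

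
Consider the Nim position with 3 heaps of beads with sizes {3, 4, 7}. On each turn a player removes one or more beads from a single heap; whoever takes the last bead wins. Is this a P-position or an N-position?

P-position

Compute the nim-sum pairwise:
3 ⊕ 4 = 7
7 ⊕ 7 = 0
The nim-sum is 0, so this is a P-position: the player to move is in a losing position under optimal play.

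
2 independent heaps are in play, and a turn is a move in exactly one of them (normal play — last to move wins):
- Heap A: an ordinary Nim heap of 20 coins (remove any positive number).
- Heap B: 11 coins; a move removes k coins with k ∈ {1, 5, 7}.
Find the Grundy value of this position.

21

Heap A is a plain Nim heap of size 20, so its Grundy value is 20.
For heap B, compute g(0), g(1), … with moves {1, 5, 7}:
g(0) = mex{} = 0
g(1) = mex{0} = 1
g(2) = mex{1} = 0
g(3) = mex{0} = 1
g(4) = mex{1} = 0
g(5) = mex{0} = 1
g(6) = mex{1} = 0
g(7) = mex{0} = 1
g(8) = mex{1} = 0
g(9) = mex{0} = 1
g(10) = mex{1} = 0
g(11) = mex{0} = 1
So g(11) = 1.
The value of a disjunctive sum is the nim-sum of the parts.
Combined value = 20 ⊕ 1 = 21.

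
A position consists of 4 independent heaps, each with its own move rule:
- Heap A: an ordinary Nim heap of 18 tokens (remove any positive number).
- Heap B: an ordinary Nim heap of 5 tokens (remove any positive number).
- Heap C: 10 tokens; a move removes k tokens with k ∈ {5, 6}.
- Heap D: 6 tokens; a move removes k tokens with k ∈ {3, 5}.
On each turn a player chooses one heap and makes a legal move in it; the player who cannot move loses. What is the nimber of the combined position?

23

Heap A is a plain Nim heap of size 18, so its Grundy value is 18.
Heap B is a plain Nim heap of size 5, so its Grundy value is 5.
For heap C, compute g(0), g(1), … with moves {5, 6}:
k:     0  1  2  3  4  5  6  7  8  9 10
g(k):  0  0  0  0  0  1  1  1  1  1  2
So g(10) = 2.
For heap D, compute g(0), g(1), … with moves {3, 5}:
k:     0  1  2  3  4  5  6
g(k):  0  0  0  1  1  1  2
So g(6) = 2.
By the Sprague-Grundy theorem, the Grundy value of a sum of independent games is the XOR of the component values.
Combined value = 18 ⊕ 5 ⊕ 2 ⊕ 2 = 23.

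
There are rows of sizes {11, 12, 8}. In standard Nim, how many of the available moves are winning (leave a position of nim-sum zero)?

In binary:
  1011  (11)
  1100  (12)
  1000  (8)
  ----
  1111  (15)
The overall nim-sum is X = 15. A row of size p has a winning move iff p XOR X < p (reduce it to p XOR X).
  11: 11 XOR 15 = 4 < 11 — winning move (to 4).
  12: 12 XOR 15 = 3 < 12 — winning move (to 3).
  8: 8 XOR 15 = 7 < 8 — winning move (to 7).
That gives 3 winning moves.

3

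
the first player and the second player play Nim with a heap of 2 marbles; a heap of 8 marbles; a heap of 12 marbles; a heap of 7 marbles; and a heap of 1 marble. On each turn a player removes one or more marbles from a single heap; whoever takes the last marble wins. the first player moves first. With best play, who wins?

the second player wins

Compute the nim-sum pairwise:
2 ^ 8 = 10
10 ^ 12 = 6
6 ^ 7 = 1
1 ^ 1 = 0
The nim-sum is 0, so this is a P-position: the player to move is in a losing position under optimal play; the first player is about to move from it and so loses — the second player wins.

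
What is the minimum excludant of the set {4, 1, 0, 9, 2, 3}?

The values 0, 1, 2, 3, 4 are all present; 5 is the first non-negative integer missing from the set.

5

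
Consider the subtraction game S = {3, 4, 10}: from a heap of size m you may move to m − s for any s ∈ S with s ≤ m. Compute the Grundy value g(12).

Compute g(0), g(1), … for moves {3, 4, 10}:
g(0) = mex{} = 0
g(1) = mex{} = 0
g(2) = mex{} = 0
g(3) = mex{0} = 1
g(4) = mex{0} = 1
g(5) = mex{0} = 1
g(6) = mex{0,1} = 2
g(7) = mex{1} = 0
g(8) = mex{1} = 0
g(9) = mex{1,2} = 0
g(10) = mex{0,2} = 1
g(11) = mex{0} = 1
g(12) = mex{0} = 1
So g(12) = 1.

1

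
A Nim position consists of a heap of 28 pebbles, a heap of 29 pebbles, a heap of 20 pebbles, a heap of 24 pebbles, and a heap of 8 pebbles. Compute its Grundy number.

5

Bitwise XOR of the heap sizes:
  11100  (28)
  11101  (29)
  10100  (20)
  11000  (24)
  01000  (8)
  -----
  00101  (5)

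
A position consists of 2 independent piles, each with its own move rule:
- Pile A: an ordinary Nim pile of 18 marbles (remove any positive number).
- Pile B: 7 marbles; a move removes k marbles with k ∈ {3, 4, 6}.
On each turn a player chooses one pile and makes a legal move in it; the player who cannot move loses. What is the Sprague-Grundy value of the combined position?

16

Pile A is a plain Nim pile of size 18, so its Grundy value is 18.
For pile B, compute g(0), g(1), … with moves {3, 4, 6}:
g(0) = mex{} = 0
g(1) = mex{} = 0
g(2) = mex{} = 0
g(3) = mex{0} = 1
g(4) = mex{0} = 1
g(5) = mex{0} = 1
g(6) = mex{0,1} = 2
g(7) = mex{0,1} = 2
So g(7) = 2.
By the Sprague-Grundy theorem, the Grundy value of a sum of independent games is the XOR of the component values.
Combined value = 18 ⊕ 2 = 16.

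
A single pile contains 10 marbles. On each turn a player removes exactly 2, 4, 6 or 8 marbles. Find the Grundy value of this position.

Build the Grundy sequence with g(k) = mex{g(k−s) : s ∈ {2, 4, 6, 8}, s ≤ k}:
g(0) = mex{} = 0
g(1) = mex{} = 0
g(2) = mex{0} = 1
g(3) = mex{0} = 1
g(4) = mex{0,1} = 2
g(5) = mex{0,1} = 2
g(6) = mex{0,1,2} = 3
g(7) = mex{0,1,2} = 3
g(8) = mex{0,1,2,3} = 4
g(9) = mex{0,1,2,3} = 4
g(10) = mex{1,2,3,4} = 0
So g(10) = 0.

0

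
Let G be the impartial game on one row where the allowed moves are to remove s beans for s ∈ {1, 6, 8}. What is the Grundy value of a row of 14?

0

Compute g(0), g(1), … for moves {1, 6, 8}:
k:     0  1  2  3  4  5  6  7  8  9 10 11 12 13 14
g(k):  0  1  0  1  0  1  2  0  1  0  1  0  1  2  0
So g(14) = 0.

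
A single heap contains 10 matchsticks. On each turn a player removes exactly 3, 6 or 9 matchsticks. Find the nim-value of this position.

Build the Grundy sequence with g(k) = mex{g(k−s) : s ∈ {3, 6, 9}, s ≤ k}:
k:     0  1  2  3  4  5  6  7  8  9 10
g(k):  0  0  0  1  1  1  2  2  2  3  3
So g(10) = 3.

3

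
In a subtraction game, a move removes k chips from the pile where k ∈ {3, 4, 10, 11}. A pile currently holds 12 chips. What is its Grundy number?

Compute g(0), g(1), … for moves {3, 4, 10, 11}:
k:     0  1  2  3  4  5  6  7  8  9 10 11 12
g(k):  0  0  0  1  1  1  2  0  0  0  1  1  1
So g(12) = 1.

1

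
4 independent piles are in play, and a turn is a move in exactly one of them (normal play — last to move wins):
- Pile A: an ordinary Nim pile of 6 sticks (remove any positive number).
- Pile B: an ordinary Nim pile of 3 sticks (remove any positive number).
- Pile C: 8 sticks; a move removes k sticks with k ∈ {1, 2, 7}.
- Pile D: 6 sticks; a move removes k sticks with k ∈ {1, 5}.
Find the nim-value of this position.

7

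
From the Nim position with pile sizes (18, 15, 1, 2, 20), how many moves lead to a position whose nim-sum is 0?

Nim-sum: 18 ⊕ 15 ⊕ 1 ⊕ 2 ⊕ 20 = 10.
The overall nim-sum is X = 10. A pile of size p has a winning move iff p XOR X < p (reduce it to p XOR X).
  18: 18 XOR 10 = 24 ≥ 18 — no move.
  15: 15 XOR 10 = 5 < 15 — winning move (to 5).
  1: 1 XOR 10 = 11 ≥ 1 — no move.
  2: 2 XOR 10 = 8 ≥ 2 — no move.
  20: 20 XOR 10 = 30 ≥ 20 — no move.
That gives 1 winning move.

1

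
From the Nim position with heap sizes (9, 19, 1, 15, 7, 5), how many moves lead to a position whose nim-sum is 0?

1

Nim-sum: 9 ⊕ 19 ⊕ 1 ⊕ 15 ⊕ 7 ⊕ 5 = 22.
The overall nim-sum is X = 22. A heap of size p has a winning move iff p XOR X < p (reduce it to p XOR X).
  9: 9 XOR 22 = 31 ≥ 9 — no move.
  19: 19 XOR 22 = 5 < 19 — winning move (to 5).
  1: 1 XOR 22 = 23 ≥ 1 — no move.
  15: 15 XOR 22 = 25 ≥ 15 — no move.
  7: 7 XOR 22 = 17 ≥ 7 — no move.
  5: 5 XOR 22 = 19 ≥ 5 — no move.
That gives 1 winning move.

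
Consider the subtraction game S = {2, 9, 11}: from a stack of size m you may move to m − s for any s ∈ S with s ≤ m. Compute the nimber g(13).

Build the Grundy sequence with g(k) = mex{g(k−s) : s ∈ {2, 9, 11}, s ≤ k}:
g(0) = mex{} = 0
g(1) = mex{} = 0
g(2) = mex{0} = 1
g(3) = mex{0} = 1
g(4) = mex{1} = 0
g(5) = mex{1} = 0
g(6) = mex{0} = 1
g(7) = mex{0} = 1
g(8) = mex{1} = 0
g(9) = mex{0,1} = 2
g(10) = mex{0} = 1
g(11) = mex{0,1,2} = 3
g(12) = mex{0,1} = 2
g(13) = mex{0,1,3} = 2
So g(13) = 2.

2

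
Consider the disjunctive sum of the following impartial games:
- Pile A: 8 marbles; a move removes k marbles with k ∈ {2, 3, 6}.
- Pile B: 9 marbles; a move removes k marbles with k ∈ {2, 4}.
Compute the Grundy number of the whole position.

Build the Grundy sequence for pile A with g(k) = mex{g(k−s) : s ∈ {2, 3, 6}, s ≤ k}:
k:     0  1  2  3  4  5  6  7  8
g(k):  0  0  1  1  2  0  3  1  2
So g(8) = 2.
Build the Grundy sequence for pile B with g(k) = mex{g(k−s) : s ∈ {2, 4}, s ≤ k}:
g(0) = mex{} = 0
g(1) = mex{} = 0
g(2) = mex{0} = 1
g(3) = mex{0} = 1
g(4) = mex{0,1} = 2
g(5) = mex{0,1} = 2
g(6) = mex{1,2} = 0
g(7) = mex{1,2} = 0
g(8) = mex{0,2} = 1
g(9) = mex{0,2} = 1
So g(9) = 1.
The value of a disjunctive sum is the nim-sum of the parts.
Combined value = 2 XOR 1 = 3.

3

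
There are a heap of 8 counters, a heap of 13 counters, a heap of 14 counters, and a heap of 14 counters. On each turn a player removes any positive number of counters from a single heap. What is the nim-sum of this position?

Write each in binary and XOR column by column:
  1000  (8)
  1101  (13)
  1110  (14)
  1110  (14)
  ----
  0101  (5)

5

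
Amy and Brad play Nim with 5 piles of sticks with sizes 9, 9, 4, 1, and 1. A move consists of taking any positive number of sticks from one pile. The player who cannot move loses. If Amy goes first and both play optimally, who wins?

Nim-sum: 9 ⊕ 9 ⊕ 4 ⊕ 1 ⊕ 1 = 4.
The nim-sum is 4 ≠ 0, so this is an N-position: the player to move can win; Amy has a winning move.

Amy wins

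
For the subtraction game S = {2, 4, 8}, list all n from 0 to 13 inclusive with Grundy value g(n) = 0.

Compute g(0), g(1), … for moves {2, 4, 8}:
k:     0  1  2  3  4  5  6  7  8  9 10 11 12 13
g(k):  0  0  1  1  2  2  0  0  1  1  2  2  0  0
The P-positions (g = 0) in 0..13 are 0, 1, 6, 7, 12, 13.

0, 1, 6, 7, 12, 13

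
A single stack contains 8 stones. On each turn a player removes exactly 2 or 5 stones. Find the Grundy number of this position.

0

Compute g(0), g(1), … for moves {2, 5}:
g(0) = mex{} = 0
g(1) = mex{} = 0
g(2) = mex{0} = 1
g(3) = mex{0} = 1
g(4) = mex{1} = 0
g(5) = mex{0,1} = 2
g(6) = mex{0} = 1
g(7) = mex{1,2} = 0
g(8) = mex{1} = 0
So g(8) = 0.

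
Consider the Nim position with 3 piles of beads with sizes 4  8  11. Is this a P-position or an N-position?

N-position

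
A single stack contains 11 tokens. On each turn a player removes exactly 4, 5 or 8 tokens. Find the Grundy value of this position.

Grundy values for subtraction set {4, 5, 8}:
g(0) = mex{} = 0
g(1) = mex{} = 0
g(2) = mex{} = 0
g(3) = mex{} = 0
g(4) = mex{0} = 1
g(5) = mex{0} = 1
g(6) = mex{0} = 1
g(7) = mex{0} = 1
g(8) = mex{0,1} = 2
g(9) = mex{0,1} = 2
g(10) = mex{0,1} = 2
g(11) = mex{0,1} = 2
So g(11) = 2.

2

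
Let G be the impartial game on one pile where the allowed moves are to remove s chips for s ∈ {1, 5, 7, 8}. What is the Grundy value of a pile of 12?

2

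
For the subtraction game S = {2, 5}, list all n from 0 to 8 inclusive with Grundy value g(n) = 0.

0, 1, 4, 7, 8

Build the Grundy sequence with g(k) = mex{g(k−s) : s ∈ {2, 5}, s ≤ k}:
g(0) = mex{} = 0
g(1) = mex{} = 0
g(2) = mex{0} = 1
g(3) = mex{0} = 1
g(4) = mex{1} = 0
g(5) = mex{0,1} = 2
g(6) = mex{0} = 1
g(7) = mex{1,2} = 0
g(8) = mex{1} = 0
The P-positions (g = 0) in 0..8 are 0, 1, 4, 7, 8.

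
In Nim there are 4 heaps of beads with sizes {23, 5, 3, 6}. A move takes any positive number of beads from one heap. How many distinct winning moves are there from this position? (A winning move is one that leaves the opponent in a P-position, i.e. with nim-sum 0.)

1

Nim-sum: 23 ^ 5 ^ 3 ^ 6 = 23.
The overall nim-sum is X = 23. A heap of size p has a winning move iff p XOR X < p (reduce it to p XOR X).
  23: 23 XOR 23 = 0 < 23 — winning move (to 0).
  5: 5 XOR 23 = 18 ≥ 5 — no move.
  3: 3 XOR 23 = 20 ≥ 3 — no move.
  6: 6 XOR 23 = 17 ≥ 6 — no move.
That gives 1 winning move.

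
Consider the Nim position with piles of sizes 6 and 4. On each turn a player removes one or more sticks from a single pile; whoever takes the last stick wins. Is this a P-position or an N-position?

N-position

Nim-sum: 6 ⊕ 4 = 2.
The nim-sum is 2 ≠ 0, so this is an N-position: the player to move can win.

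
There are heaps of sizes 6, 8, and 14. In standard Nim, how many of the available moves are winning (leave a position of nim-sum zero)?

0

Compute the nim-sum pairwise:
6 ⊕ 8 = 14
14 ⊕ 14 = 0
The nim-sum is already 0, so every move leaves a nonzero nim-sum — there are no winning moves.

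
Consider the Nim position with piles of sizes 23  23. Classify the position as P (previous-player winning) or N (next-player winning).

P-position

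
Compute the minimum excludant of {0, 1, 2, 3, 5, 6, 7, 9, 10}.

4

The values 0, 1, 2, 3 are all present; 4 is the first non-negative integer missing from the set.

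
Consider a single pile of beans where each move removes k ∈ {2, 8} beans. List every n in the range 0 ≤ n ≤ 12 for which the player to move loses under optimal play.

0, 1, 4, 5, 10, 11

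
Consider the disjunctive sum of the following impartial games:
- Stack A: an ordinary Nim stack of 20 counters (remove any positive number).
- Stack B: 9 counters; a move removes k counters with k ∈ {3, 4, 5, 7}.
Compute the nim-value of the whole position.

23

Stack A is a plain Nim stack of size 20, so its Grundy value is 20.
Build the Grundy sequence for stack B with g(k) = mex{g(k−s) : s ∈ {3, 4, 5, 7}, s ≤ k}:
g(0) = mex{} = 0
g(1) = mex{} = 0
g(2) = mex{} = 0
g(3) = mex{0} = 1
g(4) = mex{0} = 1
g(5) = mex{0} = 1
g(6) = mex{0,1} = 2
g(7) = mex{0,1} = 2
g(8) = mex{0,1} = 2
g(9) = mex{0,1,2} = 3
So g(9) = 3.
The value of a disjunctive sum is the nim-sum of the parts.
Combined value = 20 ⊕ 3 = 23.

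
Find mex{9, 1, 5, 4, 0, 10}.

2

The values 0, 1 are all present; 2 is the first non-negative integer missing from the set.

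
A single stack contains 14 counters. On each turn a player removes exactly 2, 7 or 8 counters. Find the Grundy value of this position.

Compute g(0), g(1), … for moves {2, 7, 8}:
g(0) = mex{} = 0
g(1) = mex{} = 0
g(2) = mex{0} = 1
g(3) = mex{0} = 1
g(4) = mex{1} = 0
g(5) = mex{1} = 0
g(6) = mex{0} = 1
g(7) = mex{0} = 1
g(8) = mex{0,1} = 2
g(9) = mex{0,1} = 2
g(10) = mex{1,2} = 0
g(11) = mex{0,1,2} = 3
g(12) = mex{0} = 1
g(13) = mex{0,1,3} = 2
g(14) = mex{1} = 0
So g(14) = 0.

0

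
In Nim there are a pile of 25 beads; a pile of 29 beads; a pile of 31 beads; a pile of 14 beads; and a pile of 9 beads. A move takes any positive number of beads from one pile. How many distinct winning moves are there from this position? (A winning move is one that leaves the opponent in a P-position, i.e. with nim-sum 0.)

3

Nim-sum: 25 ⊕ 29 ⊕ 31 ⊕ 14 ⊕ 9 = 28.
The overall nim-sum is X = 28. A pile of size p has a winning move iff p XOR X < p (reduce it to p XOR X).
  25: 25 XOR 28 = 5 < 25 — winning move (to 5).
  29: 29 XOR 28 = 1 < 29 — winning move (to 1).
  31: 31 XOR 28 = 3 < 31 — winning move (to 3).
  14: 14 XOR 28 = 18 ≥ 14 — no move.
  9: 9 XOR 28 = 21 ≥ 9 — no move.
That gives 3 winning moves.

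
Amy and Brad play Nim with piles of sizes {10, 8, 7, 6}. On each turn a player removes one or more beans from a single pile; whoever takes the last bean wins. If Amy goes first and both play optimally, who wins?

Amy wins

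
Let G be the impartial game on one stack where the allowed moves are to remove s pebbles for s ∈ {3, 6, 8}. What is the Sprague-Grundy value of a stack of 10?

Grundy values for subtraction set {3, 6, 8}:
g(0) = mex{} = 0
g(1) = mex{} = 0
g(2) = mex{} = 0
g(3) = mex{0} = 1
g(4) = mex{0} = 1
g(5) = mex{0} = 1
g(6) = mex{0,1} = 2
g(7) = mex{0,1} = 2
g(8) = mex{0,1} = 2
g(9) = mex{0,1,2} = 3
g(10) = mex{0,1,2} = 3
So g(10) = 3.

3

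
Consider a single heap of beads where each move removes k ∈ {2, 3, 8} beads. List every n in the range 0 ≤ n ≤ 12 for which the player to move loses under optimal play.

0, 1, 5, 6, 10, 11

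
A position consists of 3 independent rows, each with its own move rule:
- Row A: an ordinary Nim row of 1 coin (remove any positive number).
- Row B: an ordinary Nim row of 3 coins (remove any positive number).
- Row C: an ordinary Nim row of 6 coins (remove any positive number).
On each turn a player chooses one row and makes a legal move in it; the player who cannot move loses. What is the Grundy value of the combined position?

Row A is a plain Nim row of size 1, so its Grundy value is 1.
Row B is a plain Nim row of size 3, so its Grundy value is 3.
Row C is a plain Nim row of size 6, so its Grundy value is 6.
By the Sprague-Grundy theorem, the Grundy value of a sum of independent games is the XOR of the component values.
Combined value = 1 ⊕ 3 ⊕ 6 = 4.

4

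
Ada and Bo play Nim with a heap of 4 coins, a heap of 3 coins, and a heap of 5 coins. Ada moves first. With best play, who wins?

Ada wins

Compute the nim-sum pairwise:
4 XOR 3 = 7
7 XOR 5 = 2
The nim-sum is 2 ≠ 0, so this is an N-position: the player to move can win; Ada has a winning move.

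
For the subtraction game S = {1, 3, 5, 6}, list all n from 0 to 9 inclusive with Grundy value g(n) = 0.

0, 2, 4

Grundy values for subtraction set {1, 3, 5, 6}:
g(0) = mex{} = 0
g(1) = mex{0} = 1
g(2) = mex{1} = 0
g(3) = mex{0} = 1
g(4) = mex{1} = 0
g(5) = mex{0} = 1
g(6) = mex{0,1} = 2
g(7) = mex{0,1,2} = 3
g(8) = mex{0,1,3} = 2
g(9) = mex{0,1,2} = 3
The P-positions (g = 0) in 0..9 are 0, 2, 4.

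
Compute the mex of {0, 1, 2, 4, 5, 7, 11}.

The values 0, 1, 2 are all present; 3 is the first non-negative integer missing from the set.

3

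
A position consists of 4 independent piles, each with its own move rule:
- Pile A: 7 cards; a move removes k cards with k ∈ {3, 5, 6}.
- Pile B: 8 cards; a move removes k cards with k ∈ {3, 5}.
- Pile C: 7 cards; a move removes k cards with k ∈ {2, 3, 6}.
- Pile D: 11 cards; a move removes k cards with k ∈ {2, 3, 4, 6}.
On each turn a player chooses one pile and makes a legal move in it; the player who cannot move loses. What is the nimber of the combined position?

2

For pile A, compute g(0), g(1), … with moves {3, 5, 6}:
k:     0  1  2  3  4  5  6  7
g(k):  0  0  0  1  1  1  2  2
So g(7) = 2.
Grundy values for pile B (subtraction set {3, 5}):
k:     0  1  2  3  4  5  6  7  8
g(k):  0  0  0  1  1  1  2  2  0
So g(8) = 0.
Grundy values for pile C (subtraction set {2, 3, 6}):
k:     0  1  2  3  4  5  6  7
g(k):  0  0  1  1  2  0  3  1
So g(7) = 1.
For pile D, compute g(0), g(1), … with moves {2, 3, 4, 6}:
g(0) = mex{} = 0
g(1) = mex{} = 0
g(2) = mex{0} = 1
g(3) = mex{0} = 1
g(4) = mex{0,1} = 2
g(5) = mex{0,1} = 2
g(6) = mex{0,1,2} = 3
g(7) = mex{0,1,2} = 3
g(8) = mex{1,2,3} = 0
g(9) = mex{1,2,3} = 0
g(10) = mex{0,2,3} = 1
g(11) = mex{0,2,3} = 1
So g(11) = 1.
By the Sprague-Grundy theorem, the Grundy value of a sum of independent games is the XOR of the component values.
Combined value = 2 XOR 0 XOR 1 XOR 1 = 2.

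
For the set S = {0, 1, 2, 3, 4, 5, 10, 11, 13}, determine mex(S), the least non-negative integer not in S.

The values 0, 1, 2, 3, 4, 5 are all present; 6 is the first non-negative integer missing from the set.

6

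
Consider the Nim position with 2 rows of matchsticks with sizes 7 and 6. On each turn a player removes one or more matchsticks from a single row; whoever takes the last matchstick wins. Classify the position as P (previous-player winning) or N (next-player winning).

N-position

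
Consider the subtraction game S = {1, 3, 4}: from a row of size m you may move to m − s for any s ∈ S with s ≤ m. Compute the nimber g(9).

Build the Grundy sequence with g(k) = mex{g(k−s) : s ∈ {1, 3, 4}, s ≤ k}:
k:     0  1  2  3  4  5  6  7  8  9
g(k):  0  1  0  1  2  3  2  0  1  0
So g(9) = 0.

0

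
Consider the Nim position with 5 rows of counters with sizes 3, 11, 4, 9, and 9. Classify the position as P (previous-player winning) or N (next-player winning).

N-position

In binary:
  0011  (3)
  1011  (11)
  0100  (4)
  1001  (9)
  1001  (9)
  ----
  1100  (12)
The nim-sum is 12 ≠ 0, so this is an N-position: the player to move can win.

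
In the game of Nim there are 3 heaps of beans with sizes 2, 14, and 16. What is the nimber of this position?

28

Compute the nim-sum pairwise:
2 XOR 14 = 12
12 XOR 16 = 28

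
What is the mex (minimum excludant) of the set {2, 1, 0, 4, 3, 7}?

5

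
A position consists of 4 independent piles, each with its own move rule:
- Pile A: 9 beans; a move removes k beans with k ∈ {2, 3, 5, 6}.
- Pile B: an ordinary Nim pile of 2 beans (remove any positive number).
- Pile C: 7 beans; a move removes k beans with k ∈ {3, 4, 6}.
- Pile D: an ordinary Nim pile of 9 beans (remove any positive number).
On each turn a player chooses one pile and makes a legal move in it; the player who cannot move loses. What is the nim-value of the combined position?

For pile A, compute g(0), g(1), … with moves {2, 3, 5, 6}:
k:     0  1  2  3  4  5  6  7  8  9
g(k):  0  0  1  1  2  2  3  3  0  0
So g(9) = 0.
Pile B is a plain Nim pile of size 2, so its Grundy value is 2.
Build the Grundy sequence for pile C with g(k) = mex{g(k−s) : s ∈ {3, 4, 6}, s ≤ k}:
g(0) = mex{} = 0
g(1) = mex{} = 0
g(2) = mex{} = 0
g(3) = mex{0} = 1
g(4) = mex{0} = 1
g(5) = mex{0} = 1
g(6) = mex{0,1} = 2
g(7) = mex{0,1} = 2
So g(7) = 2.
Pile D is a plain Nim pile of size 9, so its Grundy value is 9.
By the Sprague-Grundy theorem, the Grundy value of a sum of independent games is the XOR of the component values.
Combined value = 0 ⊕ 2 ⊕ 2 ⊕ 9 = 9.

9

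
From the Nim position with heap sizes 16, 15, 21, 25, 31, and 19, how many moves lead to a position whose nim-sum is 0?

5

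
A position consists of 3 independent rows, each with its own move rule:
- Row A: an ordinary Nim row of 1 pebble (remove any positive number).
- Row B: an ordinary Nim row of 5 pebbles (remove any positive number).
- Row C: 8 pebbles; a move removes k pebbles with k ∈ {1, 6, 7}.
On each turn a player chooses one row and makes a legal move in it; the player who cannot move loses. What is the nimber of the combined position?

Row A is a plain Nim row of size 1, so its Grundy value is 1.
Row B is a plain Nim row of size 5, so its Grundy value is 5.
Grundy values for row C (subtraction set {1, 6, 7}):
g(0) = mex{} = 0
g(1) = mex{0} = 1
g(2) = mex{1} = 0
g(3) = mex{0} = 1
g(4) = mex{1} = 0
g(5) = mex{0} = 1
g(6) = mex{0,1} = 2
g(7) = mex{0,1,2} = 3
g(8) = mex{0,1,3} = 2
So g(8) = 2.
By the Sprague-Grundy theorem, the Grundy value of a sum of independent games is the XOR of the component values.
Combined value = 1 ⊕ 5 ⊕ 2 = 6.

6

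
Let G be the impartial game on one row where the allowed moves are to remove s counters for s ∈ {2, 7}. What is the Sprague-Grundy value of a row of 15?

1

Grundy values for subtraction set {2, 7}:
k:     0  1  2  3  4  5  6  7  8  9 10 11 12 13 14 15
g(k):  0  0  1  1  0  0  1  1  2  0  0  1  1  0  0  1
So g(15) = 1.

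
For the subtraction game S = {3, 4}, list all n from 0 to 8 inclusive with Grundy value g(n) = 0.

0, 1, 2, 7, 8

Compute g(0), g(1), … for moves {3, 4}:
k:     0  1  2  3  4  5  6  7  8
g(k):  0  0  0  1  1  1  2  0  0
The P-positions (g = 0) in 0..8 are 0, 1, 2, 7, 8.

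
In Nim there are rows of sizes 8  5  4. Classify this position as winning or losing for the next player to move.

Winning position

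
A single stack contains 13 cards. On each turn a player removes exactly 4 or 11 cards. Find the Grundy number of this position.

1

Grundy values for subtraction set {4, 11}:
g(0) = mex{} = 0
g(1) = mex{} = 0
g(2) = mex{} = 0
g(3) = mex{} = 0
g(4) = mex{0} = 1
g(5) = mex{0} = 1
g(6) = mex{0} = 1
g(7) = mex{0} = 1
g(8) = mex{1} = 0
g(9) = mex{1} = 0
g(10) = mex{1} = 0
g(11) = mex{0,1} = 2
g(12) = mex{0} = 1
g(13) = mex{0} = 1
So g(13) = 1.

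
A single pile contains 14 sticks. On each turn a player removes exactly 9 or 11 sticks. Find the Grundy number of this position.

Compute g(0), g(1), … for moves {9, 11}:
g(0) = mex{} = 0
g(1) = mex{} = 0
g(2) = mex{} = 0
g(3) = mex{} = 0
g(4) = mex{} = 0
g(5) = mex{} = 0
g(6) = mex{} = 0
g(7) = mex{} = 0
g(8) = mex{} = 0
g(9) = mex{0} = 1
g(10) = mex{0} = 1
g(11) = mex{0} = 1
g(12) = mex{0} = 1
g(13) = mex{0} = 1
g(14) = mex{0} = 1
So g(14) = 1.

1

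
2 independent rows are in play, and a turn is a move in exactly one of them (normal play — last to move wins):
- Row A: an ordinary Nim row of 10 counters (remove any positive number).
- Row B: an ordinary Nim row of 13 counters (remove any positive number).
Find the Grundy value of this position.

7

Row A is a plain Nim row of size 10, so its Grundy value is 10.
Row B is a plain Nim row of size 13, so its Grundy value is 13.
The value of a disjunctive sum is the nim-sum of the parts.
Combined value = 10 XOR 13 = 7.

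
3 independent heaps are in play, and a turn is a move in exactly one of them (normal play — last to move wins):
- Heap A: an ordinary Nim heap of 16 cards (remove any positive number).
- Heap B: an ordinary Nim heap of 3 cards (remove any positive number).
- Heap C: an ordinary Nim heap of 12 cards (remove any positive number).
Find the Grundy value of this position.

31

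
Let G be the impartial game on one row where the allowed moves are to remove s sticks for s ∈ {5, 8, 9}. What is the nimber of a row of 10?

2

Compute g(0), g(1), … for moves {5, 8, 9}:
g(0) = mex{} = 0
g(1) = mex{} = 0
g(2) = mex{} = 0
g(3) = mex{} = 0
g(4) = mex{} = 0
g(5) = mex{0} = 1
g(6) = mex{0} = 1
g(7) = mex{0} = 1
g(8) = mex{0} = 1
g(9) = mex{0} = 1
g(10) = mex{0,1} = 2
So g(10) = 2.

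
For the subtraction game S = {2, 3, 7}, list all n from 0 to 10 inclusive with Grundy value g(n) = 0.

0, 1, 5, 6, 10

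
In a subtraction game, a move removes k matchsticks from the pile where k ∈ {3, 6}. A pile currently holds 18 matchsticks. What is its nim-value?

Grundy values for subtraction set {3, 6}:
k:     0  1  2  3  4  5  6  7  8  9 10 11 12 13 14 15 16 17 18
g(k):  0  0  0  1  1  1  2  2  2  0  0  0  1  1  1  2  2  2  0
So g(18) = 0.

0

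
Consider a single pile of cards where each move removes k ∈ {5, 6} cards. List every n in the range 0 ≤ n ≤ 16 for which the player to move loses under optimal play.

0, 1, 2, 3, 4, 11, 12, 13, 14, 15

Compute g(0), g(1), … for moves {5, 6}:
k:     0  1  2  3  4  5  6  7  8  9 10 11 12 13 14 15 16
g(k):  0  0  0  0  0  1  1  1  1  1  2  0  0  0  0  0  1
The P-positions (g = 0) in 0..16 are 0, 1, 2, 3, 4, 11, 12, 13, 14, 15.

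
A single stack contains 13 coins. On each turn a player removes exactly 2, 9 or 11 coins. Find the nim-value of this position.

Grundy values for subtraction set {2, 9, 11}:
k:     0  1  2  3  4  5  6  7  8  9 10 11 12 13
g(k):  0  0  1  1  0  0  1  1  0  2  1  3  2  2
So g(13) = 2.

2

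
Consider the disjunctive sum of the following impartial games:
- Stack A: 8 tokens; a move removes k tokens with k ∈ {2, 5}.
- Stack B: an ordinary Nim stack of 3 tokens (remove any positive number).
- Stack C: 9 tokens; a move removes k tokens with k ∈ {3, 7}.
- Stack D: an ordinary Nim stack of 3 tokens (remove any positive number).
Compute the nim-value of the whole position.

1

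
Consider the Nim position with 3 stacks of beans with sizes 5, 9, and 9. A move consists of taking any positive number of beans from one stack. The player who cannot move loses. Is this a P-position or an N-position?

N-position

Nim-sum: 5 XOR 9 XOR 9 = 5.
The nim-sum is 5 ≠ 0, so this is an N-position: the player to move can win.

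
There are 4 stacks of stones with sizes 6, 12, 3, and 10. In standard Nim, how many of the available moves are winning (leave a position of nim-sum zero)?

Bitwise XOR of the heap sizes:
  0110  (6)
  1100  (12)
  0011  (3)
  1010  (10)
  ----
  0011  (3)
The overall nim-sum is X = 3. A stack of size p has a winning move iff p XOR X < p (reduce it to p XOR X).
  6: 6 XOR 3 = 5 < 6 — winning move (to 5).
  12: 12 XOR 3 = 15 ≥ 12 — no move.
  3: 3 XOR 3 = 0 < 3 — winning move (to 0).
  10: 10 XOR 3 = 9 < 10 — winning move (to 9).
That gives 3 winning moves.

3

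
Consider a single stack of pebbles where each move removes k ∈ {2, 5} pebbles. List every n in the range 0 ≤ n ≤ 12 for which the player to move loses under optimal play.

0, 1, 4, 7, 8, 11

Grundy values for subtraction set {2, 5}:
k:     0  1  2  3  4  5  6  7  8  9 10 11 12
g(k):  0  0  1  1  0  2  1  0  0  1  1  0  2
The P-positions (g = 0) in 0..12 are 0, 1, 4, 7, 8, 11.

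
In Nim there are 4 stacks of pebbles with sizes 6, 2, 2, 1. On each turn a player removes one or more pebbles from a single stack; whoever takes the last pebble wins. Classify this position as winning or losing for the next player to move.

Write each in binary and XOR column by column:
  110  (6)
  010  (2)
  010  (2)
  001  (1)
  ---
  111  (7)
The nim-sum is 7 ≠ 0, so this is an N-position: the player to move can win.

Winning position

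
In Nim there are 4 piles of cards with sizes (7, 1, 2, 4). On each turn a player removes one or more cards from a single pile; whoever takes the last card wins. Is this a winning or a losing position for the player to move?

Losing position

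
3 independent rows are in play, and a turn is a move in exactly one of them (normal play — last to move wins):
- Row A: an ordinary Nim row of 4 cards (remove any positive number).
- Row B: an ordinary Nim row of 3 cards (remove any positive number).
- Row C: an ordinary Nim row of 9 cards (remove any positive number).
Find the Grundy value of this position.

14

Row A is a plain Nim row of size 4, so its Grundy value is 4.
Row B is a plain Nim row of size 3, so its Grundy value is 3.
Row C is a plain Nim row of size 9, so its Grundy value is 9.
The value of a disjunctive sum is the nim-sum of the parts.
Combined value = 4 ⊕ 3 ⊕ 9 = 14.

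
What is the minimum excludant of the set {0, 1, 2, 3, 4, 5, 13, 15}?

The values 0, 1, 2, 3, 4, 5 are all present; 6 is the first non-negative integer missing from the set.

6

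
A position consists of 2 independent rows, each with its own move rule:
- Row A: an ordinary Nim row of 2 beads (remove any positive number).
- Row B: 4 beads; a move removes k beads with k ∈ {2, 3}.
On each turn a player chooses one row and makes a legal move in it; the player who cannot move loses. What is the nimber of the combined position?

Row A is a plain Nim row of size 2, so its Grundy value is 2.
Build the Grundy sequence for row B with g(k) = mex{g(k−s) : s ∈ {2, 3}, s ≤ k}:
k:     0  1  2  3  4
g(k):  0  0  1  1  2
So g(4) = 2.
The value of a disjunctive sum is the nim-sum of the parts.
Combined value = 2 ⊕ 2 = 0.

0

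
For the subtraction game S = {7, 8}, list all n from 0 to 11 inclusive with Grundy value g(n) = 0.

0, 1, 2, 3, 4, 5, 6

Compute g(0), g(1), … for moves {7, 8}:
g(0) = mex{} = 0
g(1) = mex{} = 0
g(2) = mex{} = 0
g(3) = mex{} = 0
g(4) = mex{} = 0
g(5) = mex{} = 0
g(6) = mex{} = 0
g(7) = mex{0} = 1
g(8) = mex{0} = 1
g(9) = mex{0} = 1
g(10) = mex{0} = 1
g(11) = mex{0} = 1
The P-positions (g = 0) in 0..11 are 0, 1, 2, 3, 4, 5, 6.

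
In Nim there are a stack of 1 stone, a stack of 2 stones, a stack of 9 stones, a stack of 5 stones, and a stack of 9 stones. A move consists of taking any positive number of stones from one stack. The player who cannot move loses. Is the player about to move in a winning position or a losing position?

Nim-sum: 1 XOR 2 XOR 9 XOR 5 XOR 9 = 6.
The nim-sum is 6 ≠ 0, so this is an N-position: the player to move can win.

Winning position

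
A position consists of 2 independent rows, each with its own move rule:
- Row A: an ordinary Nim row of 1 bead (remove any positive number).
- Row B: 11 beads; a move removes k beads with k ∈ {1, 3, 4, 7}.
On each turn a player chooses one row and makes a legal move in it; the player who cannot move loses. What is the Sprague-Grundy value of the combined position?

Row A is a plain Nim row of size 1, so its Grundy value is 1.
Grundy values for row B (subtraction set {1, 3, 4, 7}):
g(0) = mex{} = 0
g(1) = mex{0} = 1
g(2) = mex{1} = 0
g(3) = mex{0} = 1
g(4) = mex{0,1} = 2
g(5) = mex{0,1,2} = 3
g(6) = mex{0,1,3} = 2
g(7) = mex{0,1,2} = 3
g(8) = mex{1,2,3} = 0
g(9) = mex{0,2,3} = 1
g(10) = mex{1,2,3} = 0
g(11) = mex{0,2,3} = 1
So g(11) = 1.
By the Sprague-Grundy theorem, the Grundy value of a sum of independent games is the XOR of the component values.
Combined value = 1 XOR 1 = 0.

0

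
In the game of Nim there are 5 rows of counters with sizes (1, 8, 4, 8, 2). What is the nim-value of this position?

Compute the nim-sum pairwise:
1 ⊕ 8 = 9
9 ⊕ 4 = 13
13 ⊕ 8 = 5
5 ⊕ 2 = 7

7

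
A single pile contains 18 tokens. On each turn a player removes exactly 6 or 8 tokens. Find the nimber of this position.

Grundy values for subtraction set {6, 8}:
k:     0  1  2  3  4  5  6  7  8  9 10 11 12 13 14 15 16 17 18
g(k):  0  0  0  0  0  0  1  1  1  1  1  1  2  2  0  0  0  0  0
So g(18) = 0.

0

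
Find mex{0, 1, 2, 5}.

3

The values 0, 1, 2 are all present; 3 is the first non-negative integer missing from the set.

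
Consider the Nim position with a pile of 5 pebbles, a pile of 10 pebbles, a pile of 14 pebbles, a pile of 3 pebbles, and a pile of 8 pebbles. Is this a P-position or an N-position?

N-position

In binary:
  0101  (5)
  1010  (10)
  1110  (14)
  0011  (3)
  1000  (8)
  ----
  1010  (10)
The nim-sum is 10 ≠ 0, so this is an N-position: the player to move can win.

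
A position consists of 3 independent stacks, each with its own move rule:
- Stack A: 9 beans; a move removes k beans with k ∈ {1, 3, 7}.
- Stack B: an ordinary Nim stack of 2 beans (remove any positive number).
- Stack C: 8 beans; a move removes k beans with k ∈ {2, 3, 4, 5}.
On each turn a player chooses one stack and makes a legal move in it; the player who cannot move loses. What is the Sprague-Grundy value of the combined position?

Build the Grundy sequence for stack A with g(k) = mex{g(k−s) : s ∈ {1, 3, 7}, s ≤ k}:
k:     0  1  2  3  4  5  6  7  8  9
g(k):  0  1  0  1  0  1  0  1  0  1
So g(9) = 1.
Stack B is a plain Nim stack of size 2, so its Grundy value is 2.
Grundy values for stack C (subtraction set {2, 3, 4, 5}):
g(0) = mex{} = 0
g(1) = mex{} = 0
g(2) = mex{0} = 1
g(3) = mex{0} = 1
g(4) = mex{0,1} = 2
g(5) = mex{0,1} = 2
g(6) = mex{0,1,2} = 3
g(7) = mex{1,2} = 0
g(8) = mex{1,2,3} = 0
So g(8) = 0.
By the Sprague-Grundy theorem, the Grundy value of a sum of independent games is the XOR of the component values.
Combined value = 1 XOR 2 XOR 0 = 3.

3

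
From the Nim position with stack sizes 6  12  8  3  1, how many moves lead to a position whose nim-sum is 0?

0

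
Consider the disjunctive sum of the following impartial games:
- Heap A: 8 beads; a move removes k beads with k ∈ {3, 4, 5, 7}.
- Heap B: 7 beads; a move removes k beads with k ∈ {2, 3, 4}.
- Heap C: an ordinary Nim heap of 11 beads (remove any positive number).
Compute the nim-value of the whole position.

Grundy values for heap A (subtraction set {3, 4, 5, 7}):
g(0) = mex{} = 0
g(1) = mex{} = 0
g(2) = mex{} = 0
g(3) = mex{0} = 1
g(4) = mex{0} = 1
g(5) = mex{0} = 1
g(6) = mex{0,1} = 2
g(7) = mex{0,1} = 2
g(8) = mex{0,1} = 2
So g(8) = 2.
Grundy values for heap B (subtraction set {2, 3, 4}):
k:     0  1  2  3  4  5  6  7
g(k):  0  0  1  1  2  2  0  0
So g(7) = 0.
Heap C is a plain Nim heap of size 11, so its Grundy value is 11.
The value of a disjunctive sum is the nim-sum of the parts.
Combined value = 2 XOR 0 XOR 11 = 9.

9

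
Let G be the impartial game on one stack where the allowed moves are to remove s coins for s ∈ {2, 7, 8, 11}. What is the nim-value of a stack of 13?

2

Grundy values for subtraction set {2, 7, 8, 11}:
g(0) = mex{} = 0
g(1) = mex{} = 0
g(2) = mex{0} = 1
g(3) = mex{0} = 1
g(4) = mex{1} = 0
g(5) = mex{1} = 0
g(6) = mex{0} = 1
g(7) = mex{0} = 1
g(8) = mex{0,1} = 2
g(9) = mex{0,1} = 2
g(10) = mex{1,2} = 0
g(11) = mex{0,1,2} = 3
g(12) = mex{0} = 1
g(13) = mex{0,1,3} = 2
So g(13) = 2.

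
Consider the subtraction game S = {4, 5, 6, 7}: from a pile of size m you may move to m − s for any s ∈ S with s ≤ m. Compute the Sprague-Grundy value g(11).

0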